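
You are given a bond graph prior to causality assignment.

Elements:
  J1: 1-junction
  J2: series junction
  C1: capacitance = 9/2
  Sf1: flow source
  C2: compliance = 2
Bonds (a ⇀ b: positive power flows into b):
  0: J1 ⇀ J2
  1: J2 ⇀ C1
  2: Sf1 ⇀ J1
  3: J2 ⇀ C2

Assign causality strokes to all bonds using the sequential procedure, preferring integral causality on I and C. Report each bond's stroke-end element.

bond 2 |Sf1  (Sf1 fixes flow; stroke at Sf1)
bond 0 |J1  (J1 flow already set via bond 2)
bond 1 |J2  (common-f at J2 fixed by 0)
bond 3 |J2  (J2 flow already set via bond 0)

b0 →J1
b1 →J2
b2 →Sf1
b3 →J2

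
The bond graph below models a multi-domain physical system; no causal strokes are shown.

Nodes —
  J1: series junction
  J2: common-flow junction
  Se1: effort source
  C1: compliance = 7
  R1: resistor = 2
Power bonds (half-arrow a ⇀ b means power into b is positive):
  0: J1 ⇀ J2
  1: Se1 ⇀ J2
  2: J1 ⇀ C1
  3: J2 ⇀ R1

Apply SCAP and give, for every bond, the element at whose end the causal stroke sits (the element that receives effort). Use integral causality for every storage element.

β0 |J2
β1 |J2
β2 |J1
β3 |R1

β1 stroke→J2  (Se1 (Se) sets effort on bond)
β2 stroke→J1  (C1 integral (e out))
β0 stroke→J2  (closing 1-jn rule on J1)
β3 stroke→R1  (J2 needs exactly one f-in)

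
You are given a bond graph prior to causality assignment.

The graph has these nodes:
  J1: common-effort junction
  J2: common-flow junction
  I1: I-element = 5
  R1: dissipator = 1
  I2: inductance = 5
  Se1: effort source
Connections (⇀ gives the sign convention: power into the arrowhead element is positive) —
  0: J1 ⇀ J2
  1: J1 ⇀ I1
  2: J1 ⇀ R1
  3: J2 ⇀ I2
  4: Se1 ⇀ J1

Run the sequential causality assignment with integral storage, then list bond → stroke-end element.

bond 4 stroke→J1  (Se1 (Se) sets effort on bond)
bond 0 stroke→J2  (common-e at J1 fixed by 4)
bond 1 stroke→I1  (common-e at J1 fixed by 4)
bond 2 stroke→R1  (J1: bond 4 brought effort, rest push out)
bond 3 stroke→I2  (only one flow-in slot at J2)

#0 |J2
#1 |I1
#2 |R1
#3 |I2
#4 |J1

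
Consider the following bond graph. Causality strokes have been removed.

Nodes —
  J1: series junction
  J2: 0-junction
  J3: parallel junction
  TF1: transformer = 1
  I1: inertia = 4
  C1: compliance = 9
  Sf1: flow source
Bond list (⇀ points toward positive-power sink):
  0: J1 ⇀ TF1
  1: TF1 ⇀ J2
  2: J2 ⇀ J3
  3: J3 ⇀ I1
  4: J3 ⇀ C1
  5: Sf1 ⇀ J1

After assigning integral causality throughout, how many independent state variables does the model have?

β5 →Sf1  (Sf1: flow source, stroke at near end)
β0 →J1  (J1 flow already set via bond 5)
β1 →TF1  (through TF1, causality passes straight; one stroke at TF1)
β2 →J2  (J2: last free bond brings effort in)
β3 →I1  (I1: I, integral causality)
β4 →J3  (J3 needs exactly one e-in)

2  (C1, I1 all integral)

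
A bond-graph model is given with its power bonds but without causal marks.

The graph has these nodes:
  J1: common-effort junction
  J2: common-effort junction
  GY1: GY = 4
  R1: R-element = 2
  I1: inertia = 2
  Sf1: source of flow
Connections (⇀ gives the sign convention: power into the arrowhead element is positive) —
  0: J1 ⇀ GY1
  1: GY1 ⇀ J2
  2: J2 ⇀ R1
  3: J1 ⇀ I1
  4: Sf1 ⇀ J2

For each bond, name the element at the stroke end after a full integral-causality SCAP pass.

#0 stroke at J1
#1 stroke at J2
#2 stroke at R1
#3 stroke at I1
#4 stroke at Sf1

#4 stroke→Sf1  (Sf1 fixes flow; stroke at Sf1)
#3 stroke→I1  (I1 integral (f out))
#0 stroke→J1  (closing 0-jn rule on J1)
#1 stroke→J2  (through GY1, causality inverts; strokes same side of GY1)
#2 stroke→R1  (common-e at J2 fixed by 1)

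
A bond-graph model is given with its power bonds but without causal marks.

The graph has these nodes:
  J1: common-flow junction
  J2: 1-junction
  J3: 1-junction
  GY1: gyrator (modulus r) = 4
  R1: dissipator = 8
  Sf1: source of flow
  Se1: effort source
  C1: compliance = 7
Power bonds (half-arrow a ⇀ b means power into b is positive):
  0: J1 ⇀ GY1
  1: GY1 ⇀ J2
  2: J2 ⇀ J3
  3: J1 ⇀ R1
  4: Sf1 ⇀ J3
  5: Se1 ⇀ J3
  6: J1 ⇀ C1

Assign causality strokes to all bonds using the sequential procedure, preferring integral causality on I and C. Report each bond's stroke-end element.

β0 →J1
β1 →J2
β2 →J3
β3 →R1
β4 →Sf1
β5 →J3
β6 →J1

bond 4 stroke at Sf1  (source Sf1 imposes f)
bond 5 stroke at J3  (Se1 (Se) sets effort on bond)
bond 2 stroke at J3  (J3: bond 4 brought flow, rest push out)
bond 1 stroke at J2  (J2: bond 2 brought flow, rest push out)
bond 0 stroke at J1  (GY1 both-in/both-out from 1)
bond 6 stroke at J1  (C1 integral (e out))
bond 3 stroke at R1  (only one flow-in slot at J1)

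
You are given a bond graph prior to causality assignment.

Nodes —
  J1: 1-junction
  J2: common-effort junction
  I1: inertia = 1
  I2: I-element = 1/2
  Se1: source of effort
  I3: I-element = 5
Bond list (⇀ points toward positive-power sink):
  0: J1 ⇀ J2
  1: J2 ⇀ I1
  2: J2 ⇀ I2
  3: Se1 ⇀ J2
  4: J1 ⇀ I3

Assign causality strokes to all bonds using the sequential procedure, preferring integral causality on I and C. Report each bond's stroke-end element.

bond 0 stroke at J1
bond 1 stroke at I1
bond 2 stroke at I2
bond 3 stroke at J2
bond 4 stroke at I3

bond 3 stroke at J2  (Se1 fixes effort; stroke away)
bond 0 stroke at J1  (J2: bond 3 brought effort, rest push out)
bond 1 stroke at I1  (J2 effort already set via bond 3)
bond 2 stroke at I2  (0-jn J2 has e-setter on 3)
bond 4 stroke at I3  (J1: last free bond brings flow in)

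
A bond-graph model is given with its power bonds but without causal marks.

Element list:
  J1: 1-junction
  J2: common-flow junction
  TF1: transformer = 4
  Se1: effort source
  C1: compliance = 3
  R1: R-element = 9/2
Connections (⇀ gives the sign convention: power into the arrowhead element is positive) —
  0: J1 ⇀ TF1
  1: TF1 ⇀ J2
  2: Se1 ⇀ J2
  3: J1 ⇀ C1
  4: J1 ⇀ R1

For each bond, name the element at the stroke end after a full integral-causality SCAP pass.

b2 stroke→J2  (source Se1 imposes e)
b1 stroke→TF1  (only one flow-in slot at J2)
b0 stroke→J1  (TF TF1: opposite of bond 1)
b3 stroke→J1  (C1 outputs effort q/C1)
b4 stroke→R1  (only one flow-in slot at J1)

β0 stroke→J1
β1 stroke→TF1
β2 stroke→J2
β3 stroke→J1
β4 stroke→R1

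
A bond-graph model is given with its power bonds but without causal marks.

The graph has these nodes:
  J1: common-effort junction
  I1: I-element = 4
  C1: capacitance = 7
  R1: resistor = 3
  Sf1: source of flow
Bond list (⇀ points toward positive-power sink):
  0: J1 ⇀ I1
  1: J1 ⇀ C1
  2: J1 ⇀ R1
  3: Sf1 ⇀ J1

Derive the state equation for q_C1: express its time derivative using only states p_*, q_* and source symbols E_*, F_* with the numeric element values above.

#3 |Sf1  (source Sf1 imposes f)
#0 |I1  (I1: I, integral causality)
#1 |J1  (prefer integral on C1)
#2 |R1  (0-jn J1 has e-setter on 1)

dq_C1/dt = F_Sf1 - p_I1/4 - q_C1/21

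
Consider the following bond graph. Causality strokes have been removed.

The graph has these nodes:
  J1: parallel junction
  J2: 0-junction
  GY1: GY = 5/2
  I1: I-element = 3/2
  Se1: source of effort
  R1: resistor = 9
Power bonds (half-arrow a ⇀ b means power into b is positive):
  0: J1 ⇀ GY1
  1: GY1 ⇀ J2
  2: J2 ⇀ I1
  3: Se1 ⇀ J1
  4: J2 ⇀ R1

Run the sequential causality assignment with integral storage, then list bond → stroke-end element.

bond 0 stroke at GY1
bond 1 stroke at GY1
bond 2 stroke at I1
bond 3 stroke at J1
bond 4 stroke at J2

b3 stroke→J1  (Se1 (Se) sets effort on bond)
b0 stroke→GY1  (J1: bond 3 brought effort, rest push out)
b1 stroke→GY1  (GY GY1: same side as bond 0)
b2 stroke→I1  (I1: I, integral causality)
b4 stroke→J2  (only one effort-in slot at J2)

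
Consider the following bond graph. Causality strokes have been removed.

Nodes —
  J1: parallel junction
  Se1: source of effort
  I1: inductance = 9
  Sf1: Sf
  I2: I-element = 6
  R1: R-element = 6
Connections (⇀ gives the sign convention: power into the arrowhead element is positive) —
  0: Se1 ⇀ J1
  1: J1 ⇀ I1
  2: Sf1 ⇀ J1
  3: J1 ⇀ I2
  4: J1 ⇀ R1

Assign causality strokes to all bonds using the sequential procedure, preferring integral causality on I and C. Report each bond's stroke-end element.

bond 0 stroke at J1
bond 1 stroke at I1
bond 2 stroke at Sf1
bond 3 stroke at I2
bond 4 stroke at R1

β0 stroke at J1  (Se1 (Se) sets effort on bond)
β2 stroke at Sf1  (source Sf1 imposes f)
β1 stroke at I1  (common-e at J1 fixed by 0)
β3 stroke at I2  (0-jn J1 has e-setter on 0)
β4 stroke at R1  (common-e at J1 fixed by 0)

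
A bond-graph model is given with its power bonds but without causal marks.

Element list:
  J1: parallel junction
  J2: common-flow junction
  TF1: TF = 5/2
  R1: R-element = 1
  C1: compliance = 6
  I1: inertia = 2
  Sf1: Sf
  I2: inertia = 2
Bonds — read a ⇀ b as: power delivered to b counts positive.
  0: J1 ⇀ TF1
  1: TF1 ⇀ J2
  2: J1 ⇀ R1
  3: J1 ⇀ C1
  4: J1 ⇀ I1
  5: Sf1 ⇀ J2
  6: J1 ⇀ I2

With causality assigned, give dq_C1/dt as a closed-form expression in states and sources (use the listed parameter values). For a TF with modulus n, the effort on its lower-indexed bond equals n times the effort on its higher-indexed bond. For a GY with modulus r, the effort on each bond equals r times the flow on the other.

dq_C1/dt = -2*F_Sf1/5 - p_I1/2 - p_I2/2 - q_C1/6

b5 stroke at Sf1  (Sf1 (Sf) sets flow on bond)
b1 stroke at J2  (J2: bond 5 brought flow, rest push out)
b0 stroke at TF1  (TF1 one-in-one-out from 1)
b3 stroke at J1  (C1: C, integral causality)
b2 stroke at R1  (0-jn J1 has e-setter on 3)
b4 stroke at I1  (common-e at J1 fixed by 3)
b6 stroke at I2  (J1: bond 3 brought effort, rest push out)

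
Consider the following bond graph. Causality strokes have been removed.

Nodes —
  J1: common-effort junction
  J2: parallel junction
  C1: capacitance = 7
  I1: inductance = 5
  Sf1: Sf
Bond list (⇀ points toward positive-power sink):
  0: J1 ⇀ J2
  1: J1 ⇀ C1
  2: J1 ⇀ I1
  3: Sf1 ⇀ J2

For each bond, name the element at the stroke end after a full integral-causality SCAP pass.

bond 3 →Sf1  (Sf1: flow source, stroke at near end)
bond 0 →J2  (only one effort-in slot at J2)
bond 1 →J1  (C1 outputs effort q/C1)
bond 2 →I1  (J1: bond 1 brought effort, rest push out)

b0 |J2
b1 |J1
b2 |I1
b3 |Sf1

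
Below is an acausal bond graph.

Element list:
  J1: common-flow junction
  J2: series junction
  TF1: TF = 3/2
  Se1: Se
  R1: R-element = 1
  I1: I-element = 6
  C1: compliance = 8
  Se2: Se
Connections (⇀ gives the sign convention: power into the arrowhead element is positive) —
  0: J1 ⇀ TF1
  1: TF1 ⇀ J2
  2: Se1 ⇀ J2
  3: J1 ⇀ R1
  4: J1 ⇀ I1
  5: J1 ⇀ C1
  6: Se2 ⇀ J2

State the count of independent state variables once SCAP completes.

b2 →J2  (Se1 fixes effort; stroke away)
b6 →J2  (source Se2 imposes e)
b1 →TF1  (closing 1-jn rule on J2)
b0 →J1  (TF TF1: opposite of bond 1)
b4 →I1  (prefer integral on I1)
b3 →J1  (J1 flow already set via bond 4)
b5 →J1  (J1: bond 4 brought flow, rest push out)

2  (C1, I1 all integral)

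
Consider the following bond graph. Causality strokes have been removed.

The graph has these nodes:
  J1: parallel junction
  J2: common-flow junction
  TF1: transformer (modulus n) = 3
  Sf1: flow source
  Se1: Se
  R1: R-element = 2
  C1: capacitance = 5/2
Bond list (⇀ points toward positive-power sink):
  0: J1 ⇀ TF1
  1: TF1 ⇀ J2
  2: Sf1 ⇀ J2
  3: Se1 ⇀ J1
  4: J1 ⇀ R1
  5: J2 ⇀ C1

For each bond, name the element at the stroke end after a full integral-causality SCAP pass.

b0 →TF1
b1 →J2
b2 →Sf1
b3 →J1
b4 →R1
b5 →J2

b2 stroke at Sf1  (source Sf1 imposes f)
b3 stroke at J1  (Se1: effort source, stroke at far end)
b0 stroke at TF1  (common-e at J1 fixed by 3)
b4 stroke at R1  (0-jn J1 has e-setter on 3)
b1 stroke at J2  (1-jn J2 has f-setter on 2)
b5 stroke at J2  (J2 flow already set via bond 2)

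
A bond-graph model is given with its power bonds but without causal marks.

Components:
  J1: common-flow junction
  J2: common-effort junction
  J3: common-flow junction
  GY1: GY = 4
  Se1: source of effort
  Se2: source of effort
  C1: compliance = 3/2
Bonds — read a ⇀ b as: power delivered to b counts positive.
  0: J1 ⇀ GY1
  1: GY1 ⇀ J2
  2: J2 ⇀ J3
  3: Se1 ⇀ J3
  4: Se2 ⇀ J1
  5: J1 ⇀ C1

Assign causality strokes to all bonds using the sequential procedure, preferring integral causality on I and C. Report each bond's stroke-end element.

bond 0 stroke→GY1
bond 1 stroke→GY1
bond 2 stroke→J2
bond 3 stroke→J3
bond 4 stroke→J1
bond 5 stroke→J1

β3 →J3  (Se1 fixes effort; stroke away)
β4 →J1  (source Se2 imposes e)
β2 →J2  (closing 1-jn rule on J3)
β1 →GY1  (common-e at J2 fixed by 2)
β0 →GY1  (GY GY1: same side as bond 1)
β5 →J1  (J1 flow already set via bond 0)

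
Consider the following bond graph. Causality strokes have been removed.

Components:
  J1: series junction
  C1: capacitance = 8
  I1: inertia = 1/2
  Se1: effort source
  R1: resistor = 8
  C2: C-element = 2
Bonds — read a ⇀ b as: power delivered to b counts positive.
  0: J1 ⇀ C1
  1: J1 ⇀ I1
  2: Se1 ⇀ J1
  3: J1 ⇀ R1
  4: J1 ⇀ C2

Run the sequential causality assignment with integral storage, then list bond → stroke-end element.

β0 |J1
β1 |I1
β2 |J1
β3 |J1
β4 |J1

bond 2 stroke at J1  (Se1 (Se) sets effort on bond)
bond 0 stroke at J1  (C1 outputs effort q/C1)
bond 1 stroke at I1  (I1 outputs flow p/I1)
bond 3 stroke at J1  (J1 flow already set via bond 1)
bond 4 stroke at J1  (1-jn J1 has f-setter on 1)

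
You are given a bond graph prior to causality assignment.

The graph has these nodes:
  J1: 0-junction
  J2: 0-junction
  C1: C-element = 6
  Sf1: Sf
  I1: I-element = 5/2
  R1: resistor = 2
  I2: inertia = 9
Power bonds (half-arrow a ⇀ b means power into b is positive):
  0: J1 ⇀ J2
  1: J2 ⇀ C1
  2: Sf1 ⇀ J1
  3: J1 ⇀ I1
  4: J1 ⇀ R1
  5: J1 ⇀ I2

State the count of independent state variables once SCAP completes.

β2 stroke→Sf1  (source Sf1 imposes f)
β1 stroke→J2  (C1 integral (e out))
β0 stroke→J1  (J2 effort already set via bond 1)
β3 stroke→I1  (J1: bond 0 brought effort, rest push out)
β4 stroke→R1  (J1 effort already set via bond 0)
β5 stroke→I2  (J1 effort already set via bond 0)

3  (C1, I1, I2 all integral)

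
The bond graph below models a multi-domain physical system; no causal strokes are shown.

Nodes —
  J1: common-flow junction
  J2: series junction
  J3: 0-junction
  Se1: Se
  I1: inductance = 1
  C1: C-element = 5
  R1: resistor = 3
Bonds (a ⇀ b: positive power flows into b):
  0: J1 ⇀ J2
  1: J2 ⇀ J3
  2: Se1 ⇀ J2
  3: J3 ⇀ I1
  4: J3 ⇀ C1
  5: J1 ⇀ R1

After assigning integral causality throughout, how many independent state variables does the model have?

b2 stroke→J2  (Se1: effort source, stroke at far end)
b3 stroke→I1  (I1 integral (f out))
b4 stroke→J3  (prefer integral on C1)
b1 stroke→J2  (J3: bond 4 brought effort, rest push out)
b0 stroke→J1  (only one flow-in slot at J2)
b5 stroke→R1  (J1 needs exactly one f-in)

2  (C1, I1 all integral)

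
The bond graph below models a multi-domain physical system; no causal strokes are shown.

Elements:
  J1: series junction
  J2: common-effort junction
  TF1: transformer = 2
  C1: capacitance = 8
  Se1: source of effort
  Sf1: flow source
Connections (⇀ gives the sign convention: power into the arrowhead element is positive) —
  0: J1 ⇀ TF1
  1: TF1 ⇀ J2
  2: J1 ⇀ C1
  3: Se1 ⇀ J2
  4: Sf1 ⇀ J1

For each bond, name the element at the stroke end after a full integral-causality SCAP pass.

#0 stroke→J1
#1 stroke→TF1
#2 stroke→J1
#3 stroke→J2
#4 stroke→Sf1

β3 →J2  (Se1: effort source, stroke at far end)
β4 →Sf1  (Sf1 (Sf) sets flow on bond)
β0 →J1  (common-f at J1 fixed by 4)
β2 →J1  (J1 flow already set via bond 4)
β1 →TF1  (J2: bond 3 brought effort, rest push out)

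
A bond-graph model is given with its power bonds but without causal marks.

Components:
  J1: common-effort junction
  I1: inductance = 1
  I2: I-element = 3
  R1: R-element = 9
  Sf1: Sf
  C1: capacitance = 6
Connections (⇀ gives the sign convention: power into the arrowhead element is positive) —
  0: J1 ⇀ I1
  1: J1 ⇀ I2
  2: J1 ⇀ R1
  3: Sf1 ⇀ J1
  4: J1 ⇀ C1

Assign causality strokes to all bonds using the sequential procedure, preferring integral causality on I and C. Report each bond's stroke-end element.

β3 →Sf1  (source Sf1 imposes f)
β0 →I1  (prefer integral on I1)
β1 →I2  (I2: I, integral causality)
β4 →J1  (C1 integral (e out))
β2 →R1  (J1: bond 4 brought effort, rest push out)

#0 |I1
#1 |I2
#2 |R1
#3 |Sf1
#4 |J1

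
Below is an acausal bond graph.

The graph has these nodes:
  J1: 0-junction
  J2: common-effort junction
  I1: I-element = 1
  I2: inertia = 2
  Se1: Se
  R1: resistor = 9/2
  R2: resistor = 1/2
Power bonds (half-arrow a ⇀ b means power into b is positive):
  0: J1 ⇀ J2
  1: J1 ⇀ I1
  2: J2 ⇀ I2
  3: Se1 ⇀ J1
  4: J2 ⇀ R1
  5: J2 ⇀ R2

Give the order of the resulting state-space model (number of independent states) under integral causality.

b3 |J1  (Se1: effort source, stroke at far end)
b0 |J2  (J1: bond 3 brought effort, rest push out)
b1 |I1  (common-e at J1 fixed by 3)
b2 |I2  (common-e at J2 fixed by 0)
b4 |R1  (common-e at J2 fixed by 0)
b5 |R2  (J2: bond 0 brought effort, rest push out)

2  (I1, I2 all integral)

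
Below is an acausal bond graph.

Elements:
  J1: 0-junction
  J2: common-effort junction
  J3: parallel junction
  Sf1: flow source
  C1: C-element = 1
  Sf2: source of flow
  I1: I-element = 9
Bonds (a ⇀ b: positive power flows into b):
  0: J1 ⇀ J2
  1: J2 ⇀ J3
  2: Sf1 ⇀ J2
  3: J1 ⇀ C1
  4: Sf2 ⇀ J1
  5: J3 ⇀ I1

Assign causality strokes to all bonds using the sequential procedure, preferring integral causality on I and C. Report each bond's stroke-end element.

β2 stroke at Sf1  (source Sf1 imposes f)
β4 stroke at Sf2  (Sf2: flow source, stroke at near end)
β3 stroke at J1  (C1 outputs effort q/C1)
β0 stroke at J2  (J1: bond 3 brought effort, rest push out)
β1 stroke at J3  (common-e at J2 fixed by 0)
β5 stroke at I1  (J3: bond 1 brought effort, rest push out)

#0 stroke at J2
#1 stroke at J3
#2 stroke at Sf1
#3 stroke at J1
#4 stroke at Sf2
#5 stroke at I1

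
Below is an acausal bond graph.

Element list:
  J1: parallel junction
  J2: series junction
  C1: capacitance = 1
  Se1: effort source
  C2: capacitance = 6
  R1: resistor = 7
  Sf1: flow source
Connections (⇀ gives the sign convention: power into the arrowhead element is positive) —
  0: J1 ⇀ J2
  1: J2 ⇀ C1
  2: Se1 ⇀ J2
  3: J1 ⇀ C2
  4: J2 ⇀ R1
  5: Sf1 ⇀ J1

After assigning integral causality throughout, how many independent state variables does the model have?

2  (C1, C2 all integral)

bond 2 →J2  (source Se1 imposes e)
bond 5 →Sf1  (Sf1 (Sf) sets flow on bond)
bond 1 →J2  (prefer integral on C1)
bond 3 →J1  (C2 outputs effort q/C2)
bond 0 →J2  (0-jn J1 has e-setter on 3)
bond 4 →R1  (J2: last free bond brings flow in)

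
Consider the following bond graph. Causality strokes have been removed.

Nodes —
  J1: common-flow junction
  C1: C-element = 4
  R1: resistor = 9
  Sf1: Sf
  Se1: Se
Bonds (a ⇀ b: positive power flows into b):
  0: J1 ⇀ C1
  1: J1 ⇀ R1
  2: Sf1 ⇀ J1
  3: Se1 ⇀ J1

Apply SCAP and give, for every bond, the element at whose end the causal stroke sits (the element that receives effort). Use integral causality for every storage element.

β2 |Sf1  (Sf1: flow source, stroke at near end)
β3 |J1  (Se1 (Se) sets effort on bond)
β0 |J1  (common-f at J1 fixed by 2)
β1 |J1  (common-f at J1 fixed by 2)

β0 stroke at J1
β1 stroke at J1
β2 stroke at Sf1
β3 stroke at J1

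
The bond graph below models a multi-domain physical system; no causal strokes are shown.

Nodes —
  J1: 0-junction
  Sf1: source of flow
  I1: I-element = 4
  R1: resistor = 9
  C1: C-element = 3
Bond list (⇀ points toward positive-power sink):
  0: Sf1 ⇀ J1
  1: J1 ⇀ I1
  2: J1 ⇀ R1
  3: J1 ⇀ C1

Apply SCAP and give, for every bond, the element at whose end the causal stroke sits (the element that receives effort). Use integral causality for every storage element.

#0 →Sf1  (Sf1 (Sf) sets flow on bond)
#1 →I1  (I1 outputs flow p/I1)
#3 →J1  (prefer integral on C1)
#2 →R1  (J1 effort already set via bond 3)

β0 stroke→Sf1
β1 stroke→I1
β2 stroke→R1
β3 stroke→J1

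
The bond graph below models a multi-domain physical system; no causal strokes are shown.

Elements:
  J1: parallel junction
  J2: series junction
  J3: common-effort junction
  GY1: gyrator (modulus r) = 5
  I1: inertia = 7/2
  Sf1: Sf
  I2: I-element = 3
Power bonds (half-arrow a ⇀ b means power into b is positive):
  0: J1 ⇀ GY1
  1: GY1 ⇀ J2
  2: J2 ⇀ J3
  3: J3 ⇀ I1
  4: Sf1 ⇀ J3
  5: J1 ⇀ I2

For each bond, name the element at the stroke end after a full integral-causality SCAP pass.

β4 →Sf1  (source Sf1 imposes f)
β3 →I1  (prefer integral on I1)
β2 →J3  (J3 needs exactly one e-in)
β1 →J2  (J2 flow already set via bond 2)
β0 →J1  (through GY1, causality inverts; strokes same side of GY1)
β5 →I2  (0-jn J1 has e-setter on 0)

β0 stroke at J1
β1 stroke at J2
β2 stroke at J3
β3 stroke at I1
β4 stroke at Sf1
β5 stroke at I2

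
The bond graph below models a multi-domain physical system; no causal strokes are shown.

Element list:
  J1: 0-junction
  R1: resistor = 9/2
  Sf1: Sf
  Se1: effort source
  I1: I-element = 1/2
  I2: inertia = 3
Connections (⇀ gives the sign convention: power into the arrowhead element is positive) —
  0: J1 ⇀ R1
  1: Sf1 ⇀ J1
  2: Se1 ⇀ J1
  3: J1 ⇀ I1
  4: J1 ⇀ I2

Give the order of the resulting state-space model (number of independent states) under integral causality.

bond 1 →Sf1  (Sf1 fixes flow; stroke at Sf1)
bond 2 →J1  (Se1: effort source, stroke at far end)
bond 0 →R1  (J1: bond 2 brought effort, rest push out)
bond 3 →I1  (0-jn J1 has e-setter on 2)
bond 4 →I2  (J1: bond 2 brought effort, rest push out)

2  (I1, I2 all integral)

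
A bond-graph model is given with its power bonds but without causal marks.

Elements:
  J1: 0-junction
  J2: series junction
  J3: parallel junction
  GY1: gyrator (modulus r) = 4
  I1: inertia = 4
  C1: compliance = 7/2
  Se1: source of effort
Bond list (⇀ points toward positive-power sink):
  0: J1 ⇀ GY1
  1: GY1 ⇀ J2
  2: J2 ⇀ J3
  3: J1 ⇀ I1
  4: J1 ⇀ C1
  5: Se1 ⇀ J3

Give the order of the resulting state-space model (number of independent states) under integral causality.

2  (C1, I1 all integral)

b5 →J3  (Se1 fixes effort; stroke away)
b2 →J2  (J3 effort already set via bond 5)
b1 →GY1  (only one flow-in slot at J2)
b0 →GY1  (GY1 both-in/both-out from 1)
b3 →I1  (I1 integral (f out))
b4 →J1  (closing 0-jn rule on J1)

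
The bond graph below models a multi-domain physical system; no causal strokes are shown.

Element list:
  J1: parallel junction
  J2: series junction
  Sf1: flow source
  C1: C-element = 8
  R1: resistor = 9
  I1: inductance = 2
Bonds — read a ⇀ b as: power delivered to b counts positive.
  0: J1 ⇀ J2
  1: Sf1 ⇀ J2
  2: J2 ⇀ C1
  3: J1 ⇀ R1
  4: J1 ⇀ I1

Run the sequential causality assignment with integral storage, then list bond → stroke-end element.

b0 →J2
b1 →Sf1
b2 →J2
b3 →J1
b4 →I1

β1 →Sf1  (Sf1 (Sf) sets flow on bond)
β0 →J2  (J2 flow already set via bond 1)
β2 →J2  (1-jn J2 has f-setter on 1)
β4 →I1  (I1 outputs flow p/I1)
β3 →J1  (only one effort-in slot at J1)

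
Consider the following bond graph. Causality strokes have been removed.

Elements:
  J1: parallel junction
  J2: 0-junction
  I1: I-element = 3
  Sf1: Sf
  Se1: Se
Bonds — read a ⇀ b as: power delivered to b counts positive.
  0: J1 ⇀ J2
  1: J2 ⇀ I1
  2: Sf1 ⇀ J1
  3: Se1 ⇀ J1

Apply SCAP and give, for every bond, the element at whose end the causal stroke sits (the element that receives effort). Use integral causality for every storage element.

#2 →Sf1  (Sf1 fixes flow; stroke at Sf1)
#3 →J1  (Se1: effort source, stroke at far end)
#0 →J2  (common-e at J1 fixed by 3)
#1 →I1  (common-e at J2 fixed by 0)

b0 stroke→J2
b1 stroke→I1
b2 stroke→Sf1
b3 stroke→J1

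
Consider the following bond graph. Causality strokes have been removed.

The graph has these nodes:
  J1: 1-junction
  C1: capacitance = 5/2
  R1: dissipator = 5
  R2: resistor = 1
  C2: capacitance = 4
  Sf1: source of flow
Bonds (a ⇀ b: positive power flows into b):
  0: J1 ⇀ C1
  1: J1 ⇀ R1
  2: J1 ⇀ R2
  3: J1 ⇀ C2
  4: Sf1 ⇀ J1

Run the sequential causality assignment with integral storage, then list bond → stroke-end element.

β0 →J1
β1 →J1
β2 →J1
β3 →J1
β4 →Sf1

#4 |Sf1  (Sf1: flow source, stroke at near end)
#0 |J1  (1-jn J1 has f-setter on 4)
#1 |J1  (J1 flow already set via bond 4)
#2 |J1  (J1: bond 4 brought flow, rest push out)
#3 |J1  (1-jn J1 has f-setter on 4)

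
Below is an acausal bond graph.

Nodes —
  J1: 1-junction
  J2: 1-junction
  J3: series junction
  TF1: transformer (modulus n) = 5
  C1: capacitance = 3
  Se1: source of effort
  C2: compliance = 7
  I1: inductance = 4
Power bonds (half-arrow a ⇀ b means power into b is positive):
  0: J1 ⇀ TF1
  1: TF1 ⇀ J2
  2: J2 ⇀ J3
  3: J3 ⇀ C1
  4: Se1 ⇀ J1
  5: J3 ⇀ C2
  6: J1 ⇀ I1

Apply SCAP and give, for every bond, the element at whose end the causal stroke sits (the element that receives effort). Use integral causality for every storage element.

bond 4 →J1  (source Se1 imposes e)
bond 3 →J3  (C1 outputs effort q/C1)
bond 5 →J3  (C2 integral (e out))
bond 2 →J2  (closing 1-jn rule on J3)
bond 1 →TF1  (J2: last free bond brings flow in)
bond 0 →J1  (TF TF1: opposite of bond 1)
bond 6 →I1  (only one flow-in slot at J1)

b0 stroke at J1
b1 stroke at TF1
b2 stroke at J2
b3 stroke at J3
b4 stroke at J1
b5 stroke at J3
b6 stroke at I1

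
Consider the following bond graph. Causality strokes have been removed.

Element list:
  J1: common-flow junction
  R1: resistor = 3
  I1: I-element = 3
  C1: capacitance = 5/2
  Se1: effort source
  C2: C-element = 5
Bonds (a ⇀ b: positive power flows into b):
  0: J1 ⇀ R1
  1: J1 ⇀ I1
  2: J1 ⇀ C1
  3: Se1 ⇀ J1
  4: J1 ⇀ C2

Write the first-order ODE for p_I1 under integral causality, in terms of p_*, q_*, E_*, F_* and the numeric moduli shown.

dp_I1/dt = E_Se1 - p_I1 - 2*q_C1/5 - q_C2/5

bond 3 |J1  (Se1 fixes effort; stroke away)
bond 1 |I1  (I1: I, integral causality)
bond 0 |J1  (common-f at J1 fixed by 1)
bond 2 |J1  (1-jn J1 has f-setter on 1)
bond 4 |J1  (J1 flow already set via bond 1)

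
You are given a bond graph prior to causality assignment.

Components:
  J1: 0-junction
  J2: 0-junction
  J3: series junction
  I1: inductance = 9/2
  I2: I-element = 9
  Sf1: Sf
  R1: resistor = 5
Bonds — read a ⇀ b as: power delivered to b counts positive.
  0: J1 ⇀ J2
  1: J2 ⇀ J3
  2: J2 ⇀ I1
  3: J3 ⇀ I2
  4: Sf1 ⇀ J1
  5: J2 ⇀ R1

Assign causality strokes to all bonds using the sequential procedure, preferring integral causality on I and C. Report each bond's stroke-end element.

#0 |J1
#1 |J3
#2 |I1
#3 |I2
#4 |Sf1
#5 |J2

bond 4 stroke→Sf1  (Sf1: flow source, stroke at near end)
bond 0 stroke→J1  (J1 needs exactly one e-in)
bond 2 stroke→I1  (I1 integral (f out))
bond 3 stroke→I2  (I2 integral (f out))
bond 1 stroke→J3  (J3 flow already set via bond 3)
bond 5 stroke→J2  (only one effort-in slot at J2)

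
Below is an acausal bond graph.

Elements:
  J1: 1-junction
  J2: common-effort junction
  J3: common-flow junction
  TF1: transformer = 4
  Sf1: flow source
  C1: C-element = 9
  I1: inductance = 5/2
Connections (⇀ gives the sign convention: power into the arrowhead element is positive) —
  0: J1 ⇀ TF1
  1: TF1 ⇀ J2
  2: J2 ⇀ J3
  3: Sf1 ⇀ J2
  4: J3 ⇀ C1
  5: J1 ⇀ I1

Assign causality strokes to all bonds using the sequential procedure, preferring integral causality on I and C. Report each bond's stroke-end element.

bond 3 stroke at Sf1  (source Sf1 imposes f)
bond 4 stroke at J3  (C1 outputs effort q/C1)
bond 2 stroke at J2  (only one flow-in slot at J3)
bond 1 stroke at TF1  (0-jn J2 has e-setter on 2)
bond 0 stroke at J1  (TF TF1: opposite of bond 1)
bond 5 stroke at I1  (closing 1-jn rule on J1)

b0 stroke at J1
b1 stroke at TF1
b2 stroke at J2
b3 stroke at Sf1
b4 stroke at J3
b5 stroke at I1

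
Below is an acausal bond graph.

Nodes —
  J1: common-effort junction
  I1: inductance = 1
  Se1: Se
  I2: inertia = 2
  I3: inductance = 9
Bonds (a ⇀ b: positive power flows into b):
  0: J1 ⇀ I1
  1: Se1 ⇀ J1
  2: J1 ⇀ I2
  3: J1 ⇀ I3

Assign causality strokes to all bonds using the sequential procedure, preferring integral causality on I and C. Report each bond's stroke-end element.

b1 stroke→J1  (Se1: effort source, stroke at far end)
b0 stroke→I1  (J1: bond 1 brought effort, rest push out)
b2 stroke→I2  (J1: bond 1 brought effort, rest push out)
b3 stroke→I3  (0-jn J1 has e-setter on 1)

b0 stroke at I1
b1 stroke at J1
b2 stroke at I2
b3 stroke at I3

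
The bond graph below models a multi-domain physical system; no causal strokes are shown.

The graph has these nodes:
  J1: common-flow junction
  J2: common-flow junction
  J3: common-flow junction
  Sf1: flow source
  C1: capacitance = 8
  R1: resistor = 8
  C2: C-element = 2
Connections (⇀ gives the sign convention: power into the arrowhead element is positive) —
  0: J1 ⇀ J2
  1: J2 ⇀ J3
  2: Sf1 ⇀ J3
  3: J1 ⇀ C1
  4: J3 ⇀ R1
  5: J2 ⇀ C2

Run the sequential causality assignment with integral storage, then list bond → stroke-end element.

bond 0 |J2
bond 1 |J3
bond 2 |Sf1
bond 3 |J1
bond 4 |J3
bond 5 |J2

bond 2 →Sf1  (Sf1 fixes flow; stroke at Sf1)
bond 1 →J3  (1-jn J3 has f-setter on 2)
bond 4 →J3  (J3: bond 2 brought flow, rest push out)
bond 0 →J2  (common-f at J2 fixed by 1)
bond 5 →J2  (J2 flow already set via bond 1)
bond 3 →J1  (J1: bond 0 brought flow, rest push out)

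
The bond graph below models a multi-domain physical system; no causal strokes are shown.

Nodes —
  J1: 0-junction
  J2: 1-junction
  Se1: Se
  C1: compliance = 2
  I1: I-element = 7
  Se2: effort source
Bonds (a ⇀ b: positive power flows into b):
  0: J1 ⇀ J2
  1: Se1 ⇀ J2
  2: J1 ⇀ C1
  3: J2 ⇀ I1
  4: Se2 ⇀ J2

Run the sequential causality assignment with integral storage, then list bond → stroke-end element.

b1 →J2  (Se1 fixes effort; stroke away)
b4 →J2  (Se2 fixes effort; stroke away)
b2 →J1  (C1: C, integral causality)
b0 →J2  (J1 effort already set via bond 2)
b3 →I1  (closing 1-jn rule on J2)

β0 stroke at J2
β1 stroke at J2
β2 stroke at J1
β3 stroke at I1
β4 stroke at J2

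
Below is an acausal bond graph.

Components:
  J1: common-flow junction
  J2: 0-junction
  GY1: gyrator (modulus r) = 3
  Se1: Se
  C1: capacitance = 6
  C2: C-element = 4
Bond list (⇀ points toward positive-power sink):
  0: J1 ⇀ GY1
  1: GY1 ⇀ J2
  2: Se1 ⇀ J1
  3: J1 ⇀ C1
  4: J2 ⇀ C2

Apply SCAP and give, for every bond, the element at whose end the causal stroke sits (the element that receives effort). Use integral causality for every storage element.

bond 2 stroke at J1  (Se1 (Se) sets effort on bond)
bond 3 stroke at J1  (C1: C, integral causality)
bond 0 stroke at GY1  (only one flow-in slot at J1)
bond 1 stroke at GY1  (GY1 both-in/both-out from 0)
bond 4 stroke at J2  (only one effort-in slot at J2)

b0 stroke→GY1
b1 stroke→GY1
b2 stroke→J1
b3 stroke→J1
b4 stroke→J2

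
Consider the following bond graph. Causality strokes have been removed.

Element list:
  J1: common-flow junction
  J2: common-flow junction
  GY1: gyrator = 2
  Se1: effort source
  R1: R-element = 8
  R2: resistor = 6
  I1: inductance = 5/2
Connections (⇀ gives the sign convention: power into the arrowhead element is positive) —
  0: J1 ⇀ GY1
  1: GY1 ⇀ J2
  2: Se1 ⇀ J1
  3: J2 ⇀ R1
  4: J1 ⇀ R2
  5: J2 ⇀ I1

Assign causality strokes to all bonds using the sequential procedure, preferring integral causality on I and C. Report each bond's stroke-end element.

b0 stroke→J1
b1 stroke→J2
b2 stroke→J1
b3 stroke→J2
b4 stroke→R2
b5 stroke→I1

bond 2 stroke at J1  (Se1 (Se) sets effort on bond)
bond 5 stroke at I1  (prefer integral on I1)
bond 1 stroke at J2  (1-jn J2 has f-setter on 5)
bond 3 stroke at J2  (J2 flow already set via bond 5)
bond 0 stroke at J1  (GY1: gyrator matches bond 1)
bond 4 stroke at R2  (closing 1-jn rule on J1)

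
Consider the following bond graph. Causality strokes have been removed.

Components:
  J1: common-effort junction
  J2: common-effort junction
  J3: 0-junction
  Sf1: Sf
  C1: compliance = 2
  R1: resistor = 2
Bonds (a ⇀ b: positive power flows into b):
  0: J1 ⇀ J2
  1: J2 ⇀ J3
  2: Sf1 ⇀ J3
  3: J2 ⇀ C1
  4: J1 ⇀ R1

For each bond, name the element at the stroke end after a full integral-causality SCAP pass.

#0 |J1
#1 |J3
#2 |Sf1
#3 |J2
#4 |R1

β2 stroke→Sf1  (Sf1 fixes flow; stroke at Sf1)
β1 stroke→J3  (closing 0-jn rule on J3)
β3 stroke→J2  (C1 outputs effort q/C1)
β0 stroke→J1  (0-jn J2 has e-setter on 3)
β4 stroke→R1  (0-jn J1 has e-setter on 0)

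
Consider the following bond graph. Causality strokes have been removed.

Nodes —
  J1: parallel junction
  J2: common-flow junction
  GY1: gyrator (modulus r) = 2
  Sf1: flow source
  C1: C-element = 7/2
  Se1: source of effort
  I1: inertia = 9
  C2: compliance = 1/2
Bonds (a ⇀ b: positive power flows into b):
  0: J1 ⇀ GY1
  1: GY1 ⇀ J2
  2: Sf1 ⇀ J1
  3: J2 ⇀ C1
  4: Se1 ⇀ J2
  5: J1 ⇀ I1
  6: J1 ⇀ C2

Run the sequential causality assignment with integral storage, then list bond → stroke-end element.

bond 0 stroke at GY1
bond 1 stroke at GY1
bond 2 stroke at Sf1
bond 3 stroke at J2
bond 4 stroke at J2
bond 5 stroke at I1
bond 6 stroke at J1

b2 stroke→Sf1  (Sf1: flow source, stroke at near end)
b4 stroke→J2  (Se1 (Se) sets effort on bond)
b3 stroke→J2  (prefer integral on C1)
b1 stroke→GY1  (closing 1-jn rule on J2)
b0 stroke→GY1  (GY1: gyrator matches bond 1)
b5 stroke→I1  (I1 outputs flow p/I1)
b6 stroke→J1  (J1 needs exactly one e-in)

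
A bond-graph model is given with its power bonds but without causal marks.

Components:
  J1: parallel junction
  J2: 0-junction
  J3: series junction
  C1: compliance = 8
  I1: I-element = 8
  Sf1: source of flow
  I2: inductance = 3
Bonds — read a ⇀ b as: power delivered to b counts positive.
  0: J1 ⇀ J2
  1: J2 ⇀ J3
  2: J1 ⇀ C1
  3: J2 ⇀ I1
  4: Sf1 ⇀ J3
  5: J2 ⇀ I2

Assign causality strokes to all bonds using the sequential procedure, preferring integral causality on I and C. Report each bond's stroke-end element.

bond 0 stroke→J2
bond 1 stroke→J3
bond 2 stroke→J1
bond 3 stroke→I1
bond 4 stroke→Sf1
bond 5 stroke→I2

#4 |Sf1  (Sf1 (Sf) sets flow on bond)
#1 |J3  (common-f at J3 fixed by 4)
#2 |J1  (prefer integral on C1)
#0 |J2  (J1: bond 2 brought effort, rest push out)
#3 |I1  (0-jn J2 has e-setter on 0)
#5 |I2  (0-jn J2 has e-setter on 0)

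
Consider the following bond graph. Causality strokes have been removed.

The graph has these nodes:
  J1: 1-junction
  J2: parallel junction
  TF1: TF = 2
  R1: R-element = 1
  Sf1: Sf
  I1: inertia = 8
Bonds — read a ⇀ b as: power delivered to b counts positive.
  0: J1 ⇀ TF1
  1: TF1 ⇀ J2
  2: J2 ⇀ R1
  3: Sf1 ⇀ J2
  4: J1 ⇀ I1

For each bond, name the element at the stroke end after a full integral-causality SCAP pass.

b3 →Sf1  (Sf1: flow source, stroke at near end)
b4 →I1  (prefer integral on I1)
b0 →J1  (J1: bond 4 brought flow, rest push out)
b1 →TF1  (TF1 one-in-one-out from 0)
b2 →J2  (closing 0-jn rule on J2)

#0 stroke→J1
#1 stroke→TF1
#2 stroke→J2
#3 stroke→Sf1
#4 stroke→I1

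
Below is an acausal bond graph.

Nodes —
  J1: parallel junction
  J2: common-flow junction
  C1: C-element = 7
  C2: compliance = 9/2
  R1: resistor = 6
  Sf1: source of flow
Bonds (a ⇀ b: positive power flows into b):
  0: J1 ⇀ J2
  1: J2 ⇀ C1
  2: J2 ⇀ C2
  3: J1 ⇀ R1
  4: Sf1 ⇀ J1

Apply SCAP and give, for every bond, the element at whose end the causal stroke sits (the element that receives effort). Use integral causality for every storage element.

b0 →J1
b1 →J2
b2 →J2
b3 →R1
b4 →Sf1

b4 |Sf1  (Sf1 (Sf) sets flow on bond)
b1 |J2  (C1 outputs effort q/C1)
b2 |J2  (prefer integral on C2)
b0 |J1  (J2: last free bond brings flow in)
b3 |R1  (J1 effort already set via bond 0)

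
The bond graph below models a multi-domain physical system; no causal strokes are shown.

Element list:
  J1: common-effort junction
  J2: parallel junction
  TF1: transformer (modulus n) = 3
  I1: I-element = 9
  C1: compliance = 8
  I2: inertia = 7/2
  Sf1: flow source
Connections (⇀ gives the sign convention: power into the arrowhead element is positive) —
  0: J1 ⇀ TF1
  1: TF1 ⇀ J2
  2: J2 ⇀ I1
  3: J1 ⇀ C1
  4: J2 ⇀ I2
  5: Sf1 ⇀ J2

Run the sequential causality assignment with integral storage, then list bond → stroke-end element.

β0 stroke at TF1
β1 stroke at J2
β2 stroke at I1
β3 stroke at J1
β4 stroke at I2
β5 stroke at Sf1

#5 |Sf1  (Sf1 fixes flow; stroke at Sf1)
#2 |I1  (I1: I, integral causality)
#3 |J1  (prefer integral on C1)
#0 |TF1  (0-jn J1 has e-setter on 3)
#1 |J2  (TF TF1: opposite of bond 0)
#4 |I2  (0-jn J2 has e-setter on 1)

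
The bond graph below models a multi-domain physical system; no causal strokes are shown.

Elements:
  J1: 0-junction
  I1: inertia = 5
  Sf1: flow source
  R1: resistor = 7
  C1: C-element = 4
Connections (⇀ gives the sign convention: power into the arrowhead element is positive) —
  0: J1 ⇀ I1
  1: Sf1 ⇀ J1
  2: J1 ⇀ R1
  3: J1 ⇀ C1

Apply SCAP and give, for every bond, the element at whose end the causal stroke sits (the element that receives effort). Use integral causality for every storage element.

β1 |Sf1  (Sf1: flow source, stroke at near end)
β0 |I1  (I1 outputs flow p/I1)
β3 |J1  (prefer integral on C1)
β2 |R1  (J1 effort already set via bond 3)

#0 stroke→I1
#1 stroke→Sf1
#2 stroke→R1
#3 stroke→J1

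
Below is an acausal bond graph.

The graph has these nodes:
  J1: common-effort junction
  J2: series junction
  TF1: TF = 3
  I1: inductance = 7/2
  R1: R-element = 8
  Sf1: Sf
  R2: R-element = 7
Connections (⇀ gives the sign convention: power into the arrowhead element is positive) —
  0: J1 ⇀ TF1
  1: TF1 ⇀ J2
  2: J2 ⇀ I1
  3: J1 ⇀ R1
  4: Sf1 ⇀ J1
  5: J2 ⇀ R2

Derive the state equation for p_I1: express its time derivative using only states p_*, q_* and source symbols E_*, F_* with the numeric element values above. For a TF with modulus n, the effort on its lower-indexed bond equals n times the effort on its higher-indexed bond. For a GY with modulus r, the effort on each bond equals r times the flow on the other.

dp_I1/dt = 8*F_Sf1/3 - 142*p_I1/63

#4 |Sf1  (source Sf1 imposes f)
#2 |I1  (I1 outputs flow p/I1)
#1 |J2  (1-jn J2 has f-setter on 2)
#5 |J2  (J2 flow already set via bond 2)
#0 |TF1  (through TF1, causality passes straight; one stroke at TF1)
#3 |J1  (J1 needs exactly one e-in)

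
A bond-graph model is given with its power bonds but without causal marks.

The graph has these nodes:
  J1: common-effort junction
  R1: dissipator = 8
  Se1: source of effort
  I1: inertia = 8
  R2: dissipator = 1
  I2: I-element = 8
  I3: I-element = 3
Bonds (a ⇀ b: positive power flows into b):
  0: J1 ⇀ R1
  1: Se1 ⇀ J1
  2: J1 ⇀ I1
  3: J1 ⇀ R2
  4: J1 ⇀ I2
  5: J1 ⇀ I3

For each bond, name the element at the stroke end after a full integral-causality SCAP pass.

b1 stroke→J1  (Se1 (Se) sets effort on bond)
b0 stroke→R1  (common-e at J1 fixed by 1)
b2 stroke→I1  (J1: bond 1 brought effort, rest push out)
b3 stroke→R2  (J1: bond 1 brought effort, rest push out)
b4 stroke→I2  (J1: bond 1 brought effort, rest push out)
b5 stroke→I3  (common-e at J1 fixed by 1)

β0 stroke at R1
β1 stroke at J1
β2 stroke at I1
β3 stroke at R2
β4 stroke at I2
β5 stroke at I3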